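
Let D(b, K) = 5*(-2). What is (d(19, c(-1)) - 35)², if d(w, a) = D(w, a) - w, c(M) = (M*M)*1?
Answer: 4096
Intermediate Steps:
D(b, K) = -10
c(M) = M² (c(M) = M²*1 = M²)
d(w, a) = -10 - w
(d(19, c(-1)) - 35)² = ((-10 - 1*19) - 35)² = ((-10 - 19) - 35)² = (-29 - 35)² = (-64)² = 4096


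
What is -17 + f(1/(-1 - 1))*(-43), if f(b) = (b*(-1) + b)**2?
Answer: -17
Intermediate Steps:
f(b) = 0 (f(b) = (-b + b)**2 = 0**2 = 0)
-17 + f(1/(-1 - 1))*(-43) = -17 + 0*(-43) = -17 + 0 = -17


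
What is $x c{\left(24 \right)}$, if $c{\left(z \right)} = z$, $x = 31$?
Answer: $744$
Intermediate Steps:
$x c{\left(24 \right)} = 31 \cdot 24 = 744$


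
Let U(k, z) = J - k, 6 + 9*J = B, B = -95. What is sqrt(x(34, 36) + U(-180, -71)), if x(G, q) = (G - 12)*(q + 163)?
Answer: sqrt(40921)/3 ≈ 67.430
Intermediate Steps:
J = -101/9 (J = -2/3 + (1/9)*(-95) = -2/3 - 95/9 = -101/9 ≈ -11.222)
U(k, z) = -101/9 - k
x(G, q) = (-12 + G)*(163 + q)
sqrt(x(34, 36) + U(-180, -71)) = sqrt((-1956 - 12*36 + 163*34 + 34*36) + (-101/9 - 1*(-180))) = sqrt((-1956 - 432 + 5542 + 1224) + (-101/9 + 180)) = sqrt(4378 + 1519/9) = sqrt(40921/9) = sqrt(40921)/3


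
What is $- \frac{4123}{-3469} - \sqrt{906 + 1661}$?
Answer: $\frac{4123}{3469} - \sqrt{2567} \approx -49.477$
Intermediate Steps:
$- \frac{4123}{-3469} - \sqrt{906 + 1661} = \left(-4123\right) \left(- \frac{1}{3469}\right) - \sqrt{2567} = \frac{4123}{3469} - \sqrt{2567}$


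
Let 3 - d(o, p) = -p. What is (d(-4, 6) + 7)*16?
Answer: 256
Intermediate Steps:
d(o, p) = 3 + p (d(o, p) = 3 - (-1)*p = 3 + p)
(d(-4, 6) + 7)*16 = ((3 + 6) + 7)*16 = (9 + 7)*16 = 16*16 = 256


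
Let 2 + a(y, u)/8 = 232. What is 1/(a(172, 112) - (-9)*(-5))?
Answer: 1/1795 ≈ 0.00055710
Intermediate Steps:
a(y, u) = 1840 (a(y, u) = -16 + 8*232 = -16 + 1856 = 1840)
1/(a(172, 112) - (-9)*(-5)) = 1/(1840 - (-9)*(-5)) = 1/(1840 - 1*45) = 1/(1840 - 45) = 1/1795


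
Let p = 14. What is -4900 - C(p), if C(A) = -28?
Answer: -4872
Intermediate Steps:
-4900 - C(p) = -4900 - 1*(-28) = -4900 + 28 = -4872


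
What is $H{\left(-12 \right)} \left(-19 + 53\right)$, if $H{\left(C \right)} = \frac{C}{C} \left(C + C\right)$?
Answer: $-816$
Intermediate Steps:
$H{\left(C \right)} = 2 C$ ($H{\left(C \right)} = 1 \cdot 2 C = 2 C$)
$H{\left(-12 \right)} \left(-19 + 53\right) = 2 \left(-12\right) \left(-19 + 53\right) = \left(-24\right) 34 = -816$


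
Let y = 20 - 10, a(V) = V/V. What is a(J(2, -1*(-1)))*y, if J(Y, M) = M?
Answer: 10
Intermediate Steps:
a(V) = 1
y = 10
a(J(2, -1*(-1)))*y = 1*10 = 10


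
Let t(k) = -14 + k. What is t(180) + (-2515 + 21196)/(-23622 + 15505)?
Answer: 1328741/8117 ≈ 163.70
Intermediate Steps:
t(180) + (-2515 + 21196)/(-23622 + 15505) = (-14 + 180) + (-2515 + 21196)/(-23622 + 15505) = 166 + 18681/(-8117) = 166 + 18681*(-1/8117) = 166 - 18681/8117 = 1328741/8117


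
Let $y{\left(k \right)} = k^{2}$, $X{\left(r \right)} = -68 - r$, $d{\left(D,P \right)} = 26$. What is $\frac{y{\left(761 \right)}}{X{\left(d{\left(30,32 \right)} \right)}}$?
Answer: $- \frac{579121}{94} \approx -6160.9$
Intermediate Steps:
$\frac{y{\left(761 \right)}}{X{\left(d{\left(30,32 \right)} \right)}} = \frac{761^{2}}{-68 - 26} = \frac{579121}{-68 - 26} = \frac{579121}{-94} = 579121 \left(- \frac{1}{94}\right) = - \frac{579121}{94}$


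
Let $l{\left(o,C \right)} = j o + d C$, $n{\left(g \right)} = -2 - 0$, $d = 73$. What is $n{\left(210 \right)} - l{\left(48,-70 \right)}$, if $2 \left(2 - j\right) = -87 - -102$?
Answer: $5372$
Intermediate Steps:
$n{\left(g \right)} = -2$ ($n{\left(g \right)} = -2 + 0 = -2$)
$j = - \frac{11}{2}$ ($j = 2 - \frac{-87 - -102}{2} = 2 - \frac{-87 + 102}{2} = 2 - \frac{15}{2} = - \frac{11}{2} \approx -5.5$)
$l{\left(o,C \right)} = 73 C - \frac{11 o}{2}$ ($l{\left(o,C \right)} = - \frac{11 o}{2} + 73 C = 73 C - \frac{11 o}{2}$)
$n{\left(210 \right)} - l{\left(48,-70 \right)} = -2 - \left(73 \left(-70\right) - 264\right) = -2 - \left(-5110 - 264\right) = -2 - -5374 = -2 + 5374 = 5372$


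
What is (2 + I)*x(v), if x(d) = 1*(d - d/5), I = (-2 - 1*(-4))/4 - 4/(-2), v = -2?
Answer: -36/5 ≈ -7.2000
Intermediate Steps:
I = 5/2 (I = (-2 + 4)*(1/4) - 4*(-1/2) = 2*(1/4) + 2 = 1/2 + 2 = 5/2 ≈ 2.5000)
x(d) = 4*d/5 (x(d) = 1*(d - d/5) = 1*(4*d/5) = 4*d/5)
(2 + I)*x(v) = (2 + 5/2)*((4/5)*(-2)) = (9/2)*(-8/5) = -36/5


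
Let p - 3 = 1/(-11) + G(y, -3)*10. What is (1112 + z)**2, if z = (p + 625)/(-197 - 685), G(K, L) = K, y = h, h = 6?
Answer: 2372065102801/1920996 ≈ 1.2348e+6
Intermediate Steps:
y = 6
p = 692/11 (p = 3 + (1/(-11) + 6*10) = 3 + (-1/11 + 60) = 3 + 659/11 = 692/11 ≈ 62.909)
z = -1081/1386 (z = (692/11 + 625)/(-197 - 685) = (7567/11)/(-882) = (7567/11)*(-1/882) = -1081/1386 ≈ -0.77994)
(1112 + z)**2 = (1112 - 1081/1386)**2 = (1540151/1386)**2 = 2372065102801/1920996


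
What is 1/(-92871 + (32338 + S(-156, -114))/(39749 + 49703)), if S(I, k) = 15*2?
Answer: -22363/2076866081 ≈ -1.0768e-5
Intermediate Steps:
S(I, k) = 30
1/(-92871 + (32338 + S(-156, -114))/(39749 + 49703)) = 1/(-92871 + (32338 + 30)/(39749 + 49703)) = 1/(-92871 + 32368/89452) = 1/(-92871 + 32368*(1/89452)) = 1/(-92871 + 8092/22363) = 1/(-2076866081/22363) = -22363/2076866081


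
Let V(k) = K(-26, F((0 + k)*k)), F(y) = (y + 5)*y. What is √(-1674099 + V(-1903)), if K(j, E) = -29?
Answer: 4*I*√104633 ≈ 1293.9*I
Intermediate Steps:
F(y) = y*(5 + y) (F(y) = (5 + y)*y = y*(5 + y))
V(k) = -29
√(-1674099 + V(-1903)) = √(-1674099 - 29) = √(-1674128) = 4*I*√104633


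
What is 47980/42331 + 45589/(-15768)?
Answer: -1173279319/667475208 ≈ -1.7578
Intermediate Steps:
47980/42331 + 45589/(-15768) = 47980*(1/42331) + 45589*(-1/15768) = 47980/42331 - 45589/15768 = -1173279319/667475208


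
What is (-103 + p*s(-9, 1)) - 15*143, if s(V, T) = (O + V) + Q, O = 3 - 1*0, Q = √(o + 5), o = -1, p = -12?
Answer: -2200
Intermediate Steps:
Q = 2 (Q = √(-1 + 5) = √4 = 2)
O = 3 (O = 3 + 0 = 3)
s(V, T) = 5 + V (s(V, T) = (3 + V) + 2 = 5 + V)
(-103 + p*s(-9, 1)) - 15*143 = (-103 - 12*(5 - 9)) - 15*143 = (-103 - 12*(-4)) - 2145 = (-103 + 48) - 2145 = -55 - 2145 = -2200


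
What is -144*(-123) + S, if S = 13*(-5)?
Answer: 17647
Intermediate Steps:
S = -65
-144*(-123) + S = -144*(-123) - 65 = 17712 - 65 = 17647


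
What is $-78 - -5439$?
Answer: $5361$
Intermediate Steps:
$-78 - -5439 = -78 + 5439 = 5361$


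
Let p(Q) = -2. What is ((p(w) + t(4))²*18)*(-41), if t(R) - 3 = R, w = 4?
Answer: -18450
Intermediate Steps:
t(R) = 3 + R
((p(w) + t(4))²*18)*(-41) = ((-2 + (3 + 4))²*18)*(-41) = ((-2 + 7)²*18)*(-41) = (5²*18)*(-41) = (25*18)*(-41) = 450*(-41) = -18450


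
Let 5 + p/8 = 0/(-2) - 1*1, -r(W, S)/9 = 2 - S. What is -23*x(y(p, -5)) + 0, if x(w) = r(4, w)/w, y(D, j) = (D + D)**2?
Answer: -105961/512 ≈ -206.96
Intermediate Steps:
r(W, S) = -18 + 9*S (r(W, S) = -9*(2 - S) = -18 + 9*S)
p = -48 (p = -40 + 8*(0/(-2) - 1*1) = -40 + 8*(0*(-1/2) - 1) = -40 + 8*(0 - 1) = -40 + 8*(-1) = -40 - 8 = -48)
y(D, j) = 4*D**2 (y(D, j) = (2*D)**2 = 4*D**2)
x(w) = (-18 + 9*w)/w
-23*x(y(p, -5)) + 0 = -23*(9 - 18/(4*(-48)**2)) + 0 = -23*(9 - 18/(4*2304)) + 0 = -23*(9 - 18/9216) + 0 = -23*(9 - 18*1/9216) + 0 = -23*(9 - 1/512) + 0 = -23*4607/512 + 0 = -105961/512 + 0 = -105961/512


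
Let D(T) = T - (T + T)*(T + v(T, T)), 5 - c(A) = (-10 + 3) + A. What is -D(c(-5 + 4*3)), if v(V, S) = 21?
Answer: 255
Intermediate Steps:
c(A) = 12 - A (c(A) = 5 - ((-10 + 3) + A) = 5 - (-7 + A) = 5 + (7 - A) = 12 - A)
D(T) = T - 2*T*(21 + T) (D(T) = T - (T + T)*(T + 21) = T - 2*T*(21 + T))
-D(c(-5 + 4*3)) = -(-1)*(12 - (-5 + 4*3))*(41 + 2*(12 - (-5 + 4*3))) = -(-1)*(12 - (-5 + 12))*(41 + 2*(12 - (-5 + 12))) = -(-1)*(12 - 1*7)*(41 + 2*(12 - 1*7)) = -(-1)*(12 - 7)*(41 + 2*(12 - 7)) = -(-1)*5*(41 + 2*5) = -(-1)*5*(41 + 10) = -(-1)*5*51 = -1*(-255) = 255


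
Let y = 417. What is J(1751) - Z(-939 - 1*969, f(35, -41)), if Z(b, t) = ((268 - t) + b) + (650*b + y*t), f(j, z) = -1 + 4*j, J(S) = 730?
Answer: 1184746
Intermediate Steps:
Z(b, t) = 268 + 416*t + 651*b (Z(b, t) = ((268 - t) + b) + (650*b + 417*t) = (268 + b - t) + (417*t + 650*b) = 268 + 416*t + 651*b)
J(1751) - Z(-939 - 1*969, f(35, -41)) = 730 - (268 + 416*(-1 + 4*35) + 651*(-939 - 1*969)) = 730 - (268 + 416*(-1 + 140) + 651*(-939 - 969)) = 730 - (268 + 416*139 + 651*(-1908)) = 730 - (268 + 57824 - 1242108) = 730 - 1*(-1184016) = 730 + 1184016 = 1184746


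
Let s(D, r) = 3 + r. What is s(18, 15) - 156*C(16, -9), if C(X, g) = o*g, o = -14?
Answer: -19638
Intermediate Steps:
C(X, g) = -14*g
s(18, 15) - 156*C(16, -9) = (3 + 15) - (-2184)*(-9) = 18 - 156*126 = 18 - 19656 = -19638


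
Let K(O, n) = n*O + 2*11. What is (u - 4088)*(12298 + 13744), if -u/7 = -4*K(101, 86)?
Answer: 6243204912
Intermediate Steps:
K(O, n) = 22 + O*n (K(O, n) = O*n + 22 = 22 + O*n)
u = 243824 (u = -(-28)*(22 + 101*86) = -(-28)*(22 + 8686) = -(-28)*8708 = -7*(-34832) = 243824)
(u - 4088)*(12298 + 13744) = (243824 - 4088)*(12298 + 13744) = 239736*26042 = 6243204912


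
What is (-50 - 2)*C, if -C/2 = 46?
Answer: 4784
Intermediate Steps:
C = -92 (C = -2*46 = -92)
(-50 - 2)*C = (-50 - 2)*(-92) = -52*(-92) = 4784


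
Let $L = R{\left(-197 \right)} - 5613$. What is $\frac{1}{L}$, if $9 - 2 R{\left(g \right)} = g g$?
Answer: $- \frac{1}{25013} \approx -3.9979 \cdot 10^{-5}$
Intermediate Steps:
$R{\left(g \right)} = \frac{9}{2} - \frac{g^{2}}{2}$ ($R{\left(g \right)} = \frac{9}{2} - \frac{g g}{2} = \frac{9}{2} - \frac{g^{2}}{2}$)
$L = -25013$ ($L = \left(\frac{9}{2} - \frac{\left(-197\right)^{2}}{2}\right) - 5613 = \left(\frac{9}{2} - \frac{38809}{2}\right) - 5613 = -19400 - 5613 = -25013$)
$\frac{1}{L} = \frac{1}{-25013} = - \frac{1}{25013}$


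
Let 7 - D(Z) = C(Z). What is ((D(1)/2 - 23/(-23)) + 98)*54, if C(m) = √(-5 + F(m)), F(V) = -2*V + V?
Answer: 5535 - 27*I*√6 ≈ 5535.0 - 66.136*I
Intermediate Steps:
F(V) = -V
C(m) = √(-5 - m)
D(Z) = 7 - √(-5 - Z)
((D(1)/2 - 23/(-23)) + 98)*54 = (((7 - √(-5 - 1*1))/2 - 23/(-23)) + 98)*54 = (((7 - √(-5 - 1))*(½) - 23*(-1/23)) + 98)*54 = (((7 - √(-6))*(½) + 1) + 98)*54 = (((7 - I*√6)*(½) + 1) + 98)*54 = (((7/2 - I*√6/2) + 1) + 98)*54 = ((9/2 - I*√6/2) + 98)*54 = (205/2 - I*√6/2)*54 = 5535 - 27*I*√6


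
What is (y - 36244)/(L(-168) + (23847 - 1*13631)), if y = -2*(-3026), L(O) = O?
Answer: -1887/628 ≈ -3.0048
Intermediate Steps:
y = 6052
(y - 36244)/(L(-168) + (23847 - 1*13631)) = (6052 - 36244)/(-168 + (23847 - 1*13631)) = -30192/(-168 + (23847 - 13631)) = -30192/(-168 + 10216) = -30192/10048 = -30192*1/10048 = -1887/628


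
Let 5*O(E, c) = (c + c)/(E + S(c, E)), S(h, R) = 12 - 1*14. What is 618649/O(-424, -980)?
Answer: 131772237/196 ≈ 6.7231e+5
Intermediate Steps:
S(h, R) = -2 (S(h, R) = 12 - 14 = -2)
O(E, c) = 2*c/(5*(-2 + E)) (O(E, c) = ((c + c)/(E - 2))/5 = ((2*c)/(-2 + E))/5 = (2*c/(-2 + E))/5 = 2*c/(5*(-2 + E)))
618649/O(-424, -980) = 618649/(((⅖)*(-980)/(-2 - 424))) = 618649/(((⅖)*(-980)/(-426))) = 618649/(((⅖)*(-980)*(-1/426))) = 618649/(196/213) = 618649*(213/196) = 131772237/196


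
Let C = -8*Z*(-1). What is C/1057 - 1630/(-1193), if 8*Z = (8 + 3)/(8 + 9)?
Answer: 29302593/21437017 ≈ 1.3669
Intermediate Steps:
Z = 11/136 (Z = ((8 + 3)/(8 + 9))/8 = (11/17)/8 = (11*(1/17))/8 = (1/8)*(11/17) = 11/136 ≈ 0.080882)
C = 11/17 (C = -8*11/136*(-1) = -11/17*(-1) = 11/17 ≈ 0.64706)
C/1057 - 1630/(-1193) = (11/17)/1057 - 1630/(-1193) = (11/17)*(1/1057) - 1630*(-1/1193) = 11/17969 + 1630/1193 = 29302593/21437017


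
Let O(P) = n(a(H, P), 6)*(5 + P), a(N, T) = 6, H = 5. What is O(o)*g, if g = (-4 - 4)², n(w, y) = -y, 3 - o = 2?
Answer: -2304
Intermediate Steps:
o = 1 (o = 3 - 1*2 = 3 - 2 = 1)
O(P) = -30 - 6*P (O(P) = (-1*6)*(5 + P) = -6*(5 + P) = -30 - 6*P)
g = 64 (g = (-8)² = 64)
O(o)*g = (-30 - 6*1)*64 = (-30 - 6)*64 = -36*64 = -2304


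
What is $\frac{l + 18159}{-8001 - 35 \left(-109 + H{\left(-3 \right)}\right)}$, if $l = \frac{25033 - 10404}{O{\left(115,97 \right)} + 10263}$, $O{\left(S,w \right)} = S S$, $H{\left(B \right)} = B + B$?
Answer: $- \frac{426533221}{93388288} \approx -4.5673$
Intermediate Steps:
$H{\left(B \right)} = 2 B$
$O{\left(S,w \right)} = S^{2}$
$l = \frac{14629}{23488}$ ($l = \frac{25033 - 10404}{115^{2} + 10263} = \frac{14629}{13225 + 10263} = \frac{14629}{23488} \approx 0.62283$)
$\frac{l + 18159}{-8001 - 35 \left(-109 + H{\left(-3 \right)}\right)} = \frac{\frac{14629}{23488} + 18159}{-8001 - 35 \left(-109 + 2 \left(-3\right)\right)} = \frac{426533221}{23488 \left(-8001 - 35 \left(-109 - 6\right)\right)} = \frac{426533221}{23488 \left(-8001 - -4025\right)} = \frac{426533221}{23488 \left(-8001 + 4025\right)} = \frac{426533221}{23488 \left(-3976\right)} = \frac{426533221}{23488} \left(- \frac{1}{3976}\right) = - \frac{426533221}{93388288}$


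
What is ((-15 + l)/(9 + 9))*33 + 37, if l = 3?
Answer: 15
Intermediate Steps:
((-15 + l)/(9 + 9))*33 + 37 = ((-15 + 3)/(9 + 9))*33 + 37 = -12/18*33 + 37 = -12*1/18*33 + 37 = -⅔*33 + 37 = -22 + 37 = 15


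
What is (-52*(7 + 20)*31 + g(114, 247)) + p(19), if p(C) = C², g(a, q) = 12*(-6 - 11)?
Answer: -43367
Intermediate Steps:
g(a, q) = -204 (g(a, q) = 12*(-17) = -204)
(-52*(7 + 20)*31 + g(114, 247)) + p(19) = (-52*(7 + 20)*31 - 204) + 19² = (-52*27*31 - 204) + 361 = (-1404*31 - 204) + 361 = (-43524 - 204) + 361 = -43728 + 361 = -43367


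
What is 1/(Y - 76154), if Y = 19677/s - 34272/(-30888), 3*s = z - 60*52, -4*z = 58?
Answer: -2689401/204856308308 ≈ -1.3128e-5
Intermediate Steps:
z = -29/2 (z = -¼*58 = -29/2 ≈ -14.500)
s = -6269/6 (s = (-29/2 - 60*52)/3 = (-29/2 - 3120)/3 = (⅓)*(-6269/2) = -6269/6 ≈ -1044.8)
Y = -47664554/2689401 (Y = 19677/(-6269/6) - 34272/(-30888) = 19677*(-6/6269) - 34272*(-1/30888) = -118062/6269 + 476/429 = -47664554/2689401 ≈ -17.723)
1/(Y - 76154) = 1/(-47664554/2689401 - 76154) = 1/(-204856308308/2689401) = -2689401/204856308308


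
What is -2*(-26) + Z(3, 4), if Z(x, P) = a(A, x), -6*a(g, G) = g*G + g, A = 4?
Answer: 148/3 ≈ 49.333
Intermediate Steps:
a(g, G) = -g/6 - G*g/6 (a(g, G) = -(g*G + g)/6 = -(G*g + g)/6 = -(g + G*g)/6 = -g/6 - G*g/6)
Z(x, P) = -⅔ - 2*x/3 (Z(x, P) = -⅙*4*(1 + x) = -⅔ - 2*x/3)
-2*(-26) + Z(3, 4) = -2*(-26) + (-⅔ - ⅔*3) = 52 + (-⅔ - 2) = 52 - 8/3 = 148/3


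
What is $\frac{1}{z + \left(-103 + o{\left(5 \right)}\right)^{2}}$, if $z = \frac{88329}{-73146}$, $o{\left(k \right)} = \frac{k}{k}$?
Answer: $\frac{24382}{253640885} \approx 9.6128 \cdot 10^{-5}$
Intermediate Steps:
$o{\left(k \right)} = 1$
$z = - \frac{29443}{24382}$ ($z = 88329 \left(- \frac{1}{73146}\right) = - \frac{29443}{24382} \approx -1.2076$)
$\frac{1}{z + \left(-103 + o{\left(5 \right)}\right)^{2}} = \frac{1}{- \frac{29443}{24382} + \left(-103 + 1\right)^{2}} = \frac{1}{- \frac{29443}{24382} + \left(-102\right)^{2}} = \frac{1}{- \frac{29443}{24382} + 10404} = \frac{1}{\frac{253640885}{24382}} = \frac{24382}{253640885}$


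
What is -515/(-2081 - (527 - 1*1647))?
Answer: 515/961 ≈ 0.53590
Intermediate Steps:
-515/(-2081 - (527 - 1*1647)) = -515/(-2081 - (527 - 1647)) = -515/(-2081 - 1*(-1120)) = -515/(-2081 + 1120) = -515/(-961) = -515*(-1/961) = 515/961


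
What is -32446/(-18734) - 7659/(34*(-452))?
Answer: 18885701/8467768 ≈ 2.2303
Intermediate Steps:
-32446/(-18734) - 7659/(34*(-452)) = -32446*(-1/18734) - 7659/(-15368) = 16223/9367 - 7659*(-1/15368) = 16223/9367 + 7659/15368 = 18885701/8467768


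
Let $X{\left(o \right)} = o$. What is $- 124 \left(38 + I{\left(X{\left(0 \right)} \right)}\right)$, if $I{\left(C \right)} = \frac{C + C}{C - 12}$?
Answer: $-4712$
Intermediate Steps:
$I{\left(C \right)} = \frac{2 C}{-12 + C}$ ($I{\left(C \right)} = \frac{2 C}{C - 12} = \frac{2 C}{-12 + C}$)
$- 124 \left(38 + I{\left(X{\left(0 \right)} \right)}\right) = - 124 \left(38 + 2 \cdot 0 \frac{1}{-12 + 0}\right) = - 124 \left(38 + 2 \cdot 0 \frac{1}{-12}\right) = - 124 \left(38 + 2 \cdot 0 \left(- \frac{1}{12}\right)\right) = - 124 \left(38 + 0\right) = \left(-124\right) 38 = -4712$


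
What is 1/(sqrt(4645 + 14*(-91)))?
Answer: sqrt(3371)/3371 ≈ 0.017223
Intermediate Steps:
1/(sqrt(4645 + 14*(-91))) = 1/(sqrt(4645 - 1274)) = 1/(sqrt(3371)) = sqrt(3371)/3371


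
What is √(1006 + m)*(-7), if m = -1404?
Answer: -7*I*√398 ≈ -139.65*I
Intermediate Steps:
√(1006 + m)*(-7) = √(1006 - 1404)*(-7) = √(-398)*(-7) = (I*√398)*(-7) = -7*I*√398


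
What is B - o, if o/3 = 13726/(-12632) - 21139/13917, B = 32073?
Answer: 939965488747/29299924 ≈ 32081.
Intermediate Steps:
o = -229026295/29299924 (o = 3*(13726/(-12632) - 21139/13917) = 3*(13726*(-1/12632) - 21139*1/13917) = 3*(-6863/6316 - 21139/13917) = 3*(-229026295/87899772) = -229026295/29299924 ≈ -7.8166)
B - o = 32073 - 1*(-229026295/29299924) = 32073 + 229026295/29299924 = 939965488747/29299924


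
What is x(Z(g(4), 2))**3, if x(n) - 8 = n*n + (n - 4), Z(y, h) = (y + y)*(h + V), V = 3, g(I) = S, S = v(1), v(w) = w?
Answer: 1481544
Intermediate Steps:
S = 1
g(I) = 1
Z(y, h) = 2*y*(3 + h) (Z(y, h) = (y + y)*(h + 3) = (2*y)*(3 + h) = 2*y*(3 + h))
x(n) = 4 + n + n**2 (x(n) = 8 + (n*n + (n - 4)) = 8 + (n**2 + (-4 + n)) = 8 + (-4 + n + n**2) = 4 + n + n**2)
x(Z(g(4), 2))**3 = (4 + 2*1*(3 + 2) + (2*1*(3 + 2))**2)**3 = (4 + 2*1*5 + (2*1*5)**2)**3 = (4 + 10 + 10**2)**3 = (4 + 10 + 100)**3 = 114**3 = 1481544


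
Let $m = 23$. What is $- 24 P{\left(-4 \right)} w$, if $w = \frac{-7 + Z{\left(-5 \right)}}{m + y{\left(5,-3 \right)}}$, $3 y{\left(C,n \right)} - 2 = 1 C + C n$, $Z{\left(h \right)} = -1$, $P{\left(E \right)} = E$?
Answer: $- \frac{2304}{61} \approx -37.771$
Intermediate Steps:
$y{\left(C,n \right)} = \frac{2}{3} + \frac{C}{3} + \frac{C n}{3}$ ($y{\left(C,n \right)} = \frac{2}{3} + \frac{1 C + C n}{3} = \frac{2}{3} + \frac{C + C n}{3} = \frac{2}{3} + \left(\frac{C}{3} + \frac{C n}{3}\right) = \frac{2}{3} + \frac{C}{3} + \frac{C n}{3}$)
$w = - \frac{24}{61}$ ($w = \frac{-7 - 1}{23 + \left(\frac{2}{3} + \frac{1}{3} \cdot 5 + \frac{1}{3} \cdot 5 \left(-3\right)\right)} = - \frac{8}{23 + \left(\frac{2}{3} + \frac{5}{3} - 5\right)} = - \frac{8}{23 - \frac{8}{3}} = - \frac{8}{\frac{61}{3}} = \left(-8\right) \frac{3}{61} = - \frac{24}{61} \approx -0.39344$)
$- 24 P{\left(-4 \right)} w = \left(-24\right) \left(-4\right) \left(- \frac{24}{61}\right) = 96 \left(- \frac{24}{61}\right) = - \frac{2304}{61}$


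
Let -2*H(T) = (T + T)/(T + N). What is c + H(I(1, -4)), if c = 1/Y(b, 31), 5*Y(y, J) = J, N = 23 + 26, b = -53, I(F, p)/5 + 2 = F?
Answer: 375/1364 ≈ 0.27493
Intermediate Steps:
I(F, p) = -10 + 5*F
N = 49
Y(y, J) = J/5
c = 5/31 (c = 1/((⅕)*31) = 1/(31/5) = 5/31 ≈ 0.16129)
H(T) = -T/(49 + T) (H(T) = -(T + T)/(2*(T + 49)) = -2*T/(2*(49 + T)) = -T/(49 + T))
c + H(I(1, -4)) = 5/31 - (-10 + 5*1)/(49 + (-10 + 5*1)) = 5/31 - (-10 + 5)/(49 + (-10 + 5)) = 5/31 - 1*(-5)/(49 - 5) = 5/31 - 1*(-5)/44 = 5/31 - 1*(-5)*1/44 = 5/31 + 5/44 = 375/1364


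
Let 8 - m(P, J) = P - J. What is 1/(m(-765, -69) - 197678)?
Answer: -1/196974 ≈ -5.0768e-6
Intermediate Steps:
m(P, J) = 8 + J - P (m(P, J) = 8 - (P - J) = 8 + (J - P) = 8 + J - P)
1/(m(-765, -69) - 197678) = 1/((8 - 69 - 1*(-765)) - 197678) = 1/((8 - 69 + 765) - 197678) = 1/(704 - 197678) = 1/(-196974) = -1/196974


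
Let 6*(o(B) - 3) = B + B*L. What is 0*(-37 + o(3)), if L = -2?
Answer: 0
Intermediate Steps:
o(B) = 3 - B/6 (o(B) = 3 + (B + B*(-2))/6 = 3 + (B - 2*B)/6 = 3 + (-B)/6 = 3 - B/6)
0*(-37 + o(3)) = 0*(-37 + (3 - 1/6*3)) = 0*(-37 + (3 - 1/2)) = 0*(-37 + 5/2) = 0*(-69/2) = 0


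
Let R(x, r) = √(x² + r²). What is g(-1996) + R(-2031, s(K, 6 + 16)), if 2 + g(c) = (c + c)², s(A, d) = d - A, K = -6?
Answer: 15936062 + √4125745 ≈ 1.5938e+7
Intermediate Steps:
R(x, r) = √(r² + x²)
g(c) = -2 + 4*c² (g(c) = -2 + (c + c)² = -2 + (2*c)² = -2 + 4*c²)
g(-1996) + R(-2031, s(K, 6 + 16)) = (-2 + 4*(-1996)²) + √(((6 + 16) - 1*(-6))² + (-2031)²) = (-2 + 4*3984016) + √((22 + 6)² + 4124961) = (-2 + 15936064) + √(28² + 4124961) = 15936062 + √(784 + 4124961) = 15936062 + √4125745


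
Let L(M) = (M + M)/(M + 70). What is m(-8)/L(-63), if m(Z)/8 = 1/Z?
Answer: 1/18 ≈ 0.055556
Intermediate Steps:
m(Z) = 8/Z
L(M) = 2*M/(70 + M) (L(M) = (2*M)/(70 + M) = 2*M/(70 + M))
m(-8)/L(-63) = (8/(-8))/((2*(-63)/(70 - 63))) = (8*(-⅛))/((2*(-63)/7)) = -1/(2*(-63)*(⅐)) = -1/(-18) = -1*(-1/18) = 1/18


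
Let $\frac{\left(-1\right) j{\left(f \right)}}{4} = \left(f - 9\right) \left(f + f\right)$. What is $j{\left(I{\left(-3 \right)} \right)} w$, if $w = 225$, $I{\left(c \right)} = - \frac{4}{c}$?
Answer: $18400$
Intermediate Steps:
$j{\left(f \right)} = - 8 f \left(-9 + f\right)$ ($j{\left(f \right)} = - 4 \left(f - 9\right) \left(f + f\right) = - 4 \left(-9 + f\right) 2 f = - 4 \cdot 2 f \left(-9 + f\right) = - 8 f \left(-9 + f\right)$)
$j{\left(I{\left(-3 \right)} \right)} w = 8 \left(- \frac{4}{-3}\right) \left(9 - - \frac{4}{-3}\right) 225 = 8 \left(\left(-4\right) \left(- \frac{1}{3}\right)\right) \left(9 - \left(-4\right) \left(- \frac{1}{3}\right)\right) 225 = 8 \cdot \frac{4}{3} \left(9 - \frac{4}{3}\right) 225 = 8 \cdot \frac{4}{3} \cdot \frac{23}{3} \cdot 225 = \frac{736}{9} \cdot 225 = 18400$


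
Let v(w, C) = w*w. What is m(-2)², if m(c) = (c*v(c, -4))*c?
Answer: 256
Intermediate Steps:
v(w, C) = w²
m(c) = c⁴ (m(c) = (c*c²)*c = c³*c = c⁴)
m(-2)² = ((-2)⁴)² = 16² = 256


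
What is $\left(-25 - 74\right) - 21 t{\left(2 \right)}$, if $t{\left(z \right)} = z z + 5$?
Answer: $-288$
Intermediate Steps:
$t{\left(z \right)} = 5 + z^{2}$ ($t{\left(z \right)} = z^{2} + 5 = 5 + z^{2}$)
$\left(-25 - 74\right) - 21 t{\left(2 \right)} = \left(-25 - 74\right) - 21 \left(5 + 2^{2}\right) = \left(-25 - 74\right) - 21 \left(5 + 4\right) = -99 - 189 = -288$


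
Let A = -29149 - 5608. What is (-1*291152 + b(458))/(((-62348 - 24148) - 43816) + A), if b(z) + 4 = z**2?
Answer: 81392/165069 ≈ 0.49308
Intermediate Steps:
A = -34757
b(z) = -4 + z**2
(-1*291152 + b(458))/(((-62348 - 24148) - 43816) + A) = (-1*291152 + (-4 + 458**2))/(((-62348 - 24148) - 43816) - 34757) = (-291152 + (-4 + 209764))/((-86496 - 43816) - 34757) = (-291152 + 209760)/(-130312 - 34757) = -81392/(-165069) = -81392*(-1/165069) = 81392/165069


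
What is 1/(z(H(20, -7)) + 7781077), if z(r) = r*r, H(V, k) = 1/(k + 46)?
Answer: 1521/11835018118 ≈ 1.2852e-7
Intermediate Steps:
H(V, k) = 1/(46 + k)
z(r) = r**2
1/(z(H(20, -7)) + 7781077) = 1/((1/(46 - 7))**2 + 7781077) = 1/((1/39)**2 + 7781077) = 1/(1/1521 + 7781077) = 1/(11835018118/1521) = 1521/11835018118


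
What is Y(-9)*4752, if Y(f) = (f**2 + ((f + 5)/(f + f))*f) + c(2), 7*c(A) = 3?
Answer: 2642112/7 ≈ 3.7744e+5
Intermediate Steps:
c(A) = 3/7 (c(A) = (1/7)*3 = 3/7)
Y(f) = 41/14 + f**2 + f/2 (Y(f) = (f**2 + ((f + 5)/(f + f))*f) + 3/7 = (f**2 + ((5 + f)/((2*f)))*f) + 3/7 = (f**2 + ((5 + f)*(1/(2*f)))*f) + 3/7 = (f**2 + ((5 + f)/(2*f))*f) + 3/7 = (f**2 + (5/2 + f/2)) + 3/7 = (5/2 + f**2 + f/2) + 3/7 = 41/14 + f**2 + f/2)
Y(-9)*4752 = (41/14 + (-9)**2 + (1/2)*(-9))*4752 = (41/14 + 81 - 9/2)*4752 = (556/7)*4752 = 2642112/7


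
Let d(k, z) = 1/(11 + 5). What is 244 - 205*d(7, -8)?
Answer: 3699/16 ≈ 231.19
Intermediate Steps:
d(k, z) = 1/16
244 - 205*d(7, -8) = 244 - 205*1/16 = 244 - 205/16 = 3699/16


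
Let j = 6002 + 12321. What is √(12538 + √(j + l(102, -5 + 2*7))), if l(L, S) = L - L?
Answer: √(12538 + √18323) ≈ 112.58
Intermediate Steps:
l(L, S) = 0
j = 18323
√(12538 + √(j + l(102, -5 + 2*7))) = √(12538 + √(18323 + 0)) = √(12538 + √18323)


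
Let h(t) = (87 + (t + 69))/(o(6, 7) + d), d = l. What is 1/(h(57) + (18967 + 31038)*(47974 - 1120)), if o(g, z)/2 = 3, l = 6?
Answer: 4/9371737151 ≈ 4.2682e-10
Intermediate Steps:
o(g, z) = 6 (o(g, z) = 2*3 = 6)
d = 6
h(t) = 13 + t/12 (h(t) = (87 + (t + 69))/(6 + 6) = (87 + (69 + t))/12 = (156 + t)*(1/12) = 13 + t/12)
1/(h(57) + (18967 + 31038)*(47974 - 1120)) = 1/((13 + (1/12)*57) + (18967 + 31038)*(47974 - 1120)) = 1/((13 + 19/4) + 50005*46854) = 1/(71/4 + 2342934270) = 1/(9371737151/4) = 4/9371737151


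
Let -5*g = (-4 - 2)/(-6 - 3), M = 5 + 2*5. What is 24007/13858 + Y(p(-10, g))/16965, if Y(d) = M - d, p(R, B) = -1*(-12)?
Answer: 10444111/6028230 ≈ 1.7325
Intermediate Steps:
M = 15 (M = 5 + 10 = 15)
g = -2/15 (g = -(-4 - 2)/(5*(-6 - 3)) = -(-6)/(5*(-9)) = -(-6)*(-1)/(5*9) = -1/5*2/3 = -2/15 ≈ -0.13333)
p(R, B) = 12
Y(d) = 15 - d
24007/13858 + Y(p(-10, g))/16965 = 24007/13858 + (15 - 1*12)/16965 = 24007*(1/13858) + (15 - 12)*(1/16965) = 24007/13858 + 3*(1/16965) = 24007/13858 + 1/5655 = 10444111/6028230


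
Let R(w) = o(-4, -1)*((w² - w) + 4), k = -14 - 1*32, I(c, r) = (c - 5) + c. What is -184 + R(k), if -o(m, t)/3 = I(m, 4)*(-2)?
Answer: -169132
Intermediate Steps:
I(c, r) = -5 + 2*c (I(c, r) = (-5 + c) + c = -5 + 2*c)
k = -46 (k = -14 - 32 = -46)
o(m, t) = -30 + 12*m (o(m, t) = -3*(-5 + 2*m)*(-2) = -3*(10 - 4*m) = -30 + 12*m)
R(w) = -312 - 78*w² + 78*w (R(w) = (-30 + 12*(-4))*((w² - w) + 4) = (-30 - 48)*(4 + w² - w) = -78*(4 + w² - w) = -312 - 78*w² + 78*w)
-184 + R(k) = -184 + (-312 - 78*(-46)² + 78*(-46)) = -184 + (-312 - 78*2116 - 3588) = -184 + (-312 - 165048 - 3588) = -184 - 168948 = -169132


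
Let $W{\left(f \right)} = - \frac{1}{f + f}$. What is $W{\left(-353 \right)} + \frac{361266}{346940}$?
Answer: $\frac{1680268}{1611445} \approx 1.0427$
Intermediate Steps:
$W{\left(f \right)} = - \frac{1}{2 f}$
$W{\left(-353 \right)} + \frac{361266}{346940} = - \frac{1}{2 \left(-353\right)} + \frac{361266}{346940} = \left(- \frac{1}{2}\right) \left(- \frac{1}{353}\right) + 361266 \cdot \frac{1}{346940} = \frac{1}{706} + \frac{9507}{9130} = \frac{1680268}{1611445}$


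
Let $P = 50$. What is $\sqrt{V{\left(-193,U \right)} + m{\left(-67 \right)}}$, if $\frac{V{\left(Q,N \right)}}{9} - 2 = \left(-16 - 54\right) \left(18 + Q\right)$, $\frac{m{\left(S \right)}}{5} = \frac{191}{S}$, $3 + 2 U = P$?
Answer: $\frac{\sqrt{494929067}}{67} \approx 332.04$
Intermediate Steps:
$U = \frac{47}{2}$ ($U = - \frac{3}{2} + \frac{1}{2} \cdot 50 = - \frac{3}{2} + 25 = \frac{47}{2} \approx 23.5$)
$m{\left(S \right)} = \frac{955}{S}$ ($m{\left(S \right)} = 5 \frac{191}{S} = \frac{955}{S}$)
$V{\left(Q,N \right)} = -11322 - 630 Q$ ($V{\left(Q,N \right)} = 18 + 9 \left(-16 - 54\right) \left(18 + Q\right) = 18 + 9 \left(- 70 \left(18 + Q\right)\right) = 18 + 9 \left(-1260 - 70 Q\right) = 18 - \left(11340 + 630 Q\right) = -11322 - 630 Q$)
$\sqrt{V{\left(-193,U \right)} + m{\left(-67 \right)}} = \sqrt{\left(-11322 - -121590\right) + \frac{955}{-67}} = \sqrt{\left(-11322 + 121590\right) + 955 \left(- \frac{1}{67}\right)} = \sqrt{110268 - \frac{955}{67}} = \sqrt{\frac{7387001}{67}} = \frac{\sqrt{494929067}}{67}$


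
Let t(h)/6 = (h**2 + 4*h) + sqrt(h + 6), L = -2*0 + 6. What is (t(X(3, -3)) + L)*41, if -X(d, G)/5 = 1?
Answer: 1722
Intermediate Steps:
X(d, G) = -5 (X(d, G) = -5*1 = -5)
L = 6 (L = 0 + 6 = 6)
t(h) = 6*h**2 + 6*sqrt(6 + h) + 24*h (t(h) = 6*((h**2 + 4*h) + sqrt(h + 6)) = 6*((h**2 + 4*h) + sqrt(6 + h)) = 6*(h**2 + sqrt(6 + h) + 4*h) = 6*h**2 + 6*sqrt(6 + h) + 24*h)
(t(X(3, -3)) + L)*41 = ((6*(-5)**2 + 6*sqrt(6 - 5) + 24*(-5)) + 6)*41 = ((6*25 + 6*sqrt(1) - 120) + 6)*41 = ((150 + 6*1 - 120) + 6)*41 = ((150 + 6 - 120) + 6)*41 = (36 + 6)*41 = 42*41 = 1722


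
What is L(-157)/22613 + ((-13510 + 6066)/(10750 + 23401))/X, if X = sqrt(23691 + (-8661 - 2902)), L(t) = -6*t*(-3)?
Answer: -2826/22613 - 1861*sqrt(758)/25886458 ≈ -0.12695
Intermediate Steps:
L(t) = 18*t
X = 4*sqrt(758) (X = sqrt(23691 - 11563) = sqrt(12128) = 4*sqrt(758) ≈ 110.13)
L(-157)/22613 + ((-13510 + 6066)/(10750 + 23401))/X = (18*(-157))/22613 + ((-13510 + 6066)/(10750 + 23401))/((4*sqrt(758))) = -2826*1/22613 + (-7444/34151)*(sqrt(758)/3032) = -2826/22613 + (-7444*1/34151)*(sqrt(758)/3032) = -2826/22613 - 1861*sqrt(758)/25886458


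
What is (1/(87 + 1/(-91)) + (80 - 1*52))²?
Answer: 49168184121/62663056 ≈ 784.64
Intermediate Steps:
(1/(87 + 1/(-91)) + (80 - 1*52))² = (1/(87 - 1/91) + (80 - 52))² = (1/(7916/91) + 28)² = (91/7916 + 28)² = (221739/7916)² = 49168184121/62663056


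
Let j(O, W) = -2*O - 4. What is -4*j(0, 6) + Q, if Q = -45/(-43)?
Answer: 733/43 ≈ 17.047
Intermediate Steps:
Q = 45/43 (Q = -45*(-1/43) = 45/43 ≈ 1.0465)
j(O, W) = -4 - 2*O
-4*j(0, 6) + Q = -4*(-4 - 2*0) + 45/43 = -4*(-4 + 0) + 45/43 = -4*(-4) + 45/43 = 16 + 45/43 = 733/43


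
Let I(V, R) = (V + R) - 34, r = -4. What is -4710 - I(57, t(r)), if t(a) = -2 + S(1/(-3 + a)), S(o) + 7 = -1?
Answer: -4723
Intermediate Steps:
S(o) = -8 (S(o) = -7 - 1 = -8)
t(a) = -10 (t(a) = -2 - 8 = -10)
I(V, R) = -34 + R + V (I(V, R) = (R + V) - 34 = -34 + R + V)
-4710 - I(57, t(r)) = -4710 - (-34 - 10 + 57) = -4710 - 1*13 = -4710 - 13 = -4723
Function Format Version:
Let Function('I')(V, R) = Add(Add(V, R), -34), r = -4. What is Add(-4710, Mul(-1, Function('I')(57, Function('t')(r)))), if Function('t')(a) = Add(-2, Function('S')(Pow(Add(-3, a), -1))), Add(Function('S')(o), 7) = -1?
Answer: -4723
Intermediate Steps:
Function('S')(o) = -8 (Function('S')(o) = Add(-7, -1) = -8)
Function('t')(a) = -10 (Function('t')(a) = Add(-2, -8) = -10)
Function('I')(V, R) = Add(-34, R, V) (Function('I')(V, R) = Add(Add(R, V), -34) = Add(-34, R, V))
Add(-4710, Mul(-1, Function('I')(57, Function('t')(r)))) = Add(-4710, Mul(-1, Add(-34, -10, 57))) = Add(-4710, Mul(-1, 13)) = Add(-4710, -13) = -4723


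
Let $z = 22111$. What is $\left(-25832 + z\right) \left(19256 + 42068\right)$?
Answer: $-228186604$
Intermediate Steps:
$\left(-25832 + z\right) \left(19256 + 42068\right) = \left(-25832 + 22111\right) \left(19256 + 42068\right) = \left(-3721\right) 61324 = -228186604$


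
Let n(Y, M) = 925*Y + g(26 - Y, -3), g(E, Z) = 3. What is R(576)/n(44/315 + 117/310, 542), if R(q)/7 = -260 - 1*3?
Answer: -7190946/1880033 ≈ -3.8249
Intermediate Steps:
R(q) = -1841 (R(q) = 7*(-260 - 1*3) = 7*(-260 - 3) = 7*(-263) = -1841)
n(Y, M) = 3 + 925*Y (n(Y, M) = 925*Y + 3 = 3 + 925*Y)
R(576)/n(44/315 + 117/310, 542) = -1841/(3 + 925*(44/315 + 117/310)) = -1841/(3 + 925*(10099/19530)) = -1841/(3 + 1868315/3906) = -1841/1880033/3906 = -1841*3906/1880033 = -7190946/1880033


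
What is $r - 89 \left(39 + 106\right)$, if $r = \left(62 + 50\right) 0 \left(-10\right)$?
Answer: $-12905$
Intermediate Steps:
$r = 0$ ($r = 112 \cdot 0 = 0$)
$r - 89 \left(39 + 106\right) = 0 - 89 \left(39 + 106\right) = 0 - 12905 = -12905$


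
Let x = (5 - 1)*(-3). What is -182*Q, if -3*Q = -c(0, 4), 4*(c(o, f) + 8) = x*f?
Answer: 3640/3 ≈ 1213.3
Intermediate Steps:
x = -12 (x = 4*(-3) = -12)
c(o, f) = -8 - 3*f (c(o, f) = -8 + (-12*f)/4 = -8 - 3*f)
Q = -20/3 (Q = -(-1)*(-8 - 3*4)/3 = -(-1)*(-8 - 12)/3 = -(-1)*(-20)/3 = -1/3*20 = -20/3 ≈ -6.6667)
-182*Q = -182*(-20/3) = 3640/3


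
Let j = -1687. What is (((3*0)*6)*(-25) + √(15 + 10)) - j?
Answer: 1692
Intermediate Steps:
(((3*0)*6)*(-25) + √(15 + 10)) - j = (((3*0)*6)*(-25) + √(15 + 10)) - 1*(-1687) = ((0*6)*(-25) + √25) + 1687 = (0*(-25) + 5) + 1687 = (0 + 5) + 1687 = 5 + 1687 = 1692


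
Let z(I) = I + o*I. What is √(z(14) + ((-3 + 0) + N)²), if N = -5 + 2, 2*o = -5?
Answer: √15 ≈ 3.8730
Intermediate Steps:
o = -5/2 (o = (½)*(-5) = -5/2 ≈ -2.5000)
z(I) = -3*I/2 (z(I) = I - 5*I/2 = -3*I/2)
N = -3
√(z(14) + ((-3 + 0) + N)²) = √(-3/2*14 + ((-3 + 0) - 3)²) = √(-21 + (-3 - 3)²) = √(-21 + (-6)²) = √(-21 + 36) = √15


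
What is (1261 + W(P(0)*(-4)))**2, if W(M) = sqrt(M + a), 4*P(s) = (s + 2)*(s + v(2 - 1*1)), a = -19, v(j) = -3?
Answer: (1261 + I*sqrt(13))**2 ≈ 1.5901e+6 + 9093.0*I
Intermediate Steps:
P(s) = (-3 + s)*(2 + s)/4 (P(s) = ((s + 2)*(s - 3))/4 = ((2 + s)*(-3 + s))/4 = ((-3 + s)*(2 + s))/4 = (-3 + s)*(2 + s)/4)
W(M) = sqrt(-19 + M) (W(M) = sqrt(M - 19) = sqrt(-19 + M))
(1261 + W(P(0)*(-4)))**2 = (1261 + sqrt(-19 + (-3/2 - 1/4*0 + (1/4)*0**2)*(-4)))**2 = (1261 + sqrt(-19 + (-3/2 + 0 + (1/4)*0)*(-4)))**2 = (1261 + sqrt(-19 + (-3/2 + 0 + 0)*(-4)))**2 = (1261 + sqrt(-19 - 3/2*(-4)))**2 = (1261 + sqrt(-19 + 6))**2 = (1261 + sqrt(-13))**2 = (1261 + I*sqrt(13))**2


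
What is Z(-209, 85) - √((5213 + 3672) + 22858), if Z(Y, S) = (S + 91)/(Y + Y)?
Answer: -8/19 - 3*√3527 ≈ -178.59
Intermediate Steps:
Z(Y, S) = (91 + S)/(2*Y) (Z(Y, S) = (91 + S)/((2*Y)) = (91 + S)*(1/(2*Y)) = (91 + S)/(2*Y))
Z(-209, 85) - √((5213 + 3672) + 22858) = (½)*(91 + 85)/(-209) - √((5213 + 3672) + 22858) = (½)*(-1/209)*176 - √(8885 + 22858) = -8/19 - √31743 = -8/19 - 3*√3527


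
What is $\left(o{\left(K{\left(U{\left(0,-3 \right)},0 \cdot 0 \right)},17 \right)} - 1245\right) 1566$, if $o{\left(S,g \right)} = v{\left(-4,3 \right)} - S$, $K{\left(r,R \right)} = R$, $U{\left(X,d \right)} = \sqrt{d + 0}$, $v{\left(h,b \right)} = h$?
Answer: $-1955934$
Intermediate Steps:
$U{\left(X,d \right)} = \sqrt{d}$
$o{\left(S,g \right)} = -4 - S$
$\left(o{\left(K{\left(U{\left(0,-3 \right)},0 \cdot 0 \right)},17 \right)} - 1245\right) 1566 = \left(\left(-4 - 0 \cdot 0\right) - 1245\right) 1566 = \left(\left(-4 - 0\right) - 1245\right) 1566 = \left(\left(-4 + 0\right) - 1245\right) 1566 = \left(-4 - 1245\right) 1566 = \left(-1249\right) 1566 = -1955934$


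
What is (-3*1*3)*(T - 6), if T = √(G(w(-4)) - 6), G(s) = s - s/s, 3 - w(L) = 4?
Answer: 54 - 18*I*√2 ≈ 54.0 - 25.456*I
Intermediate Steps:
w(L) = -1 (w(L) = 3 - 1*4 = 3 - 4 = -1)
G(s) = -1 + s (G(s) = s - 1*1 = s - 1 = -1 + s)
T = 2*I*√2 (T = √((-1 - 1) - 6) = √(-2 - 6) = √(-8) = 2*I*√2 ≈ 2.8284*I)
(-3*1*3)*(T - 6) = (-3*1*3)*(2*I*√2 - 6) = (-3*3)*(-6 + 2*I*√2) = -9*(-6 + 2*I*√2) = 54 - 18*I*√2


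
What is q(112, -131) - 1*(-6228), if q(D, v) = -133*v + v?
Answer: 23520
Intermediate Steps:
q(D, v) = -132*v
q(112, -131) - 1*(-6228) = -132*(-131) - 1*(-6228) = 17292 + 6228 = 23520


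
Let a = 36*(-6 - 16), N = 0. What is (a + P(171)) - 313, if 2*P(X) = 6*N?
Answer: -1105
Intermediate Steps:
a = -792 (a = 36*(-22) = -792)
P(X) = 0 (P(X) = (6*0)/2 = (½)*0 = 0)
(a + P(171)) - 313 = (-792 + 0) - 313 = -792 - 313 = -1105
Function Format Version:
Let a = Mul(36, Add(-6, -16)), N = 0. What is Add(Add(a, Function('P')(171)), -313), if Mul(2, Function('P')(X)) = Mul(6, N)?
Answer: -1105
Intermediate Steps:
a = -792 (a = Mul(36, -22) = -792)
Function('P')(X) = 0 (Function('P')(X) = Mul(Rational(1, 2), Mul(6, 0)) = Mul(Rational(1, 2), 0) = 0)
Add(Add(a, Function('P')(171)), -313) = Add(Add(-792, 0), -313) = Add(-792, -313) = -1105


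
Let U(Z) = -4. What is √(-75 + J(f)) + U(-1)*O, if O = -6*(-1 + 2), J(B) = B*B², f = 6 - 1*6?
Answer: 24 + 5*I*√3 ≈ 24.0 + 8.6602*I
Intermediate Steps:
f = 0 (f = 6 - 6 = 0)
J(B) = B³
O = -6 (O = -6*1 = -6)
√(-75 + J(f)) + U(-1)*O = √(-75 + 0³) - 4*(-6) = √(-75 + 0) + 24 = √(-75) + 24 = 5*I*√3 + 24 = 24 + 5*I*√3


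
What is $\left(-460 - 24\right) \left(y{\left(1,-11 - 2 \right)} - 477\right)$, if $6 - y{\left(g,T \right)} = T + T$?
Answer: $215380$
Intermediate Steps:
$y{\left(g,T \right)} = 6 - 2 T$ ($y{\left(g,T \right)} = 6 - \left(T + T\right) = 6 - 2 T$)
$\left(-460 - 24\right) \left(y{\left(1,-11 - 2 \right)} - 477\right) = \left(-460 - 24\right) \left(\left(6 - 2 \left(-11 - 2\right)\right) - 477\right) = - 484 \left(\left(6 - -26\right) - 477\right) = - 484 \left(\left(6 + 26\right) - 477\right) = - 484 \left(32 - 477\right) = \left(-484\right) \left(-445\right) = 215380$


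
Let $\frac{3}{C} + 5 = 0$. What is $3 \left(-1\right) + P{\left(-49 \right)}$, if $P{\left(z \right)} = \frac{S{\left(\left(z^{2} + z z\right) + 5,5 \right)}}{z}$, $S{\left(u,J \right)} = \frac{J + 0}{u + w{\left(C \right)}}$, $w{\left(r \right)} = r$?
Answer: $- \frac{3532729}{1177568} \approx -3.0$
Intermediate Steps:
$C = - \frac{3}{5}$ ($C = \frac{3}{-5 + 0} = \frac{3}{-5} = 3 \left(- \frac{1}{5}\right) = - \frac{3}{5} \approx -0.6$)
$S{\left(u,J \right)} = \frac{J}{- \frac{3}{5} + u}$ ($S{\left(u,J \right)} = \frac{J + 0}{u - \frac{3}{5}} = \frac{J}{- \frac{3}{5} + u}$)
$P{\left(z \right)} = \frac{25}{z \left(22 + 10 z^{2}\right)}$ ($P{\left(z \right)} = \frac{5 \cdot 5 \frac{1}{-3 + 5 \left(\left(z^{2} + z z\right) + 5\right)}}{z} = \frac{5 \cdot 5 \frac{1}{-3 + 5 \left(\left(z^{2} + z^{2}\right) + 5\right)}}{z} = \frac{5 \cdot 5 \frac{1}{-3 + 5 \left(2 z^{2} + 5\right)}}{z} = \frac{5 \cdot 5 \frac{1}{-3 + 5 \left(5 + 2 z^{2}\right)}}{z} = \frac{5 \cdot 5 \frac{1}{-3 + \left(25 + 10 z^{2}\right)}}{z} = \frac{5 \cdot 5 \frac{1}{22 + 10 z^{2}}}{z} = \frac{25 \frac{1}{22 + 10 z^{2}}}{z} = \frac{25}{z \left(22 + 10 z^{2}\right)}$)
$3 \left(-1\right) + P{\left(-49 \right)} = 3 \left(-1\right) + \frac{25}{10 \left(-49\right)^{3} + 22 \left(-49\right)} = -3 + \frac{25}{10 \left(-117649\right) - 1078} = -3 + \frac{25}{-1176490 - 1078} = -3 + \frac{25}{-1177568} = -3 + 25 \left(- \frac{1}{1177568}\right) = -3 - \frac{25}{1177568} = - \frac{3532729}{1177568}$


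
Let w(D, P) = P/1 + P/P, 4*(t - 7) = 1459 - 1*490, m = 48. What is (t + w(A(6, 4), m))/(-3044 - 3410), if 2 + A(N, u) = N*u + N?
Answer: -1193/25816 ≈ -0.046212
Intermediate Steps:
t = 997/4 (t = 7 + (1459 - 1*490)/4 = 7 + (1459 - 490)/4 = 7 + (1/4)*969 = 7 + 969/4 = 997/4 ≈ 249.25)
A(N, u) = -2 + N + N*u (A(N, u) = -2 + (N*u + N) = -2 + (N + N*u) = -2 + N + N*u)
w(D, P) = 1 + P (w(D, P) = P*1 + 1 = P + 1 = 1 + P)
(t + w(A(6, 4), m))/(-3044 - 3410) = (997/4 + (1 + 48))/(-3044 - 3410) = (997/4 + 49)/(-6454) = (1193/4)*(-1/6454) = -1193/25816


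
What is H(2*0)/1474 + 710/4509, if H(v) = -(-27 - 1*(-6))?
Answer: 1141229/6646266 ≈ 0.17171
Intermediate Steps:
H(v) = 21 (H(v) = -(-27 + 6) = -1*(-21) = 21)
H(2*0)/1474 + 710/4509 = 21/1474 + 710/4509 = 1141229/6646266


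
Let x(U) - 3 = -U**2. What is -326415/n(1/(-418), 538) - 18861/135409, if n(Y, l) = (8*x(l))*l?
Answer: -23451967872369/168686312052176 ≈ -0.13903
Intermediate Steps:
x(U) = 3 - U**2
n(Y, l) = l*(24 - 8*l**2) (n(Y, l) = (8*(3 - l**2))*l = (24 - 8*l**2)*l = l*(24 - 8*l**2))
-326415/n(1/(-418), 538) - 18861/135409 = -326415*1/(4304*(3 - 1*538**2)) - 18861/135409 = -326415*1/(4304*(3 - 1*289444)) - 18861*1/135409 = -326415*1/(4304*(3 - 289444)) - 18861/135409 = -326415/(8*538*(-289441)) - 18861/135409 = -326415/(-1245754064) - 18861/135409 = -326415*(-1/1245754064) - 18861/135409 = 326415/1245754064 - 18861/135409 = -23451967872369/168686312052176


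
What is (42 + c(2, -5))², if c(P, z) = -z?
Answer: 2209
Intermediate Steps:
(42 + c(2, -5))² = (42 - 1*(-5))² = (42 + 5)² = 47² = 2209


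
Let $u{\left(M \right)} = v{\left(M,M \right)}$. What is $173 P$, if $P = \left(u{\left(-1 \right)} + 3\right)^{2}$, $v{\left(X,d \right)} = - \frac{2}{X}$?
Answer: $4325$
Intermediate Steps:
$u{\left(M \right)} = - \frac{2}{M}$
$P = 25$ ($P = \left(- \frac{2}{-1} + 3\right)^{2} = \left(\left(-2\right) \left(-1\right) + 3\right)^{2} = \left(2 + 3\right)^{2} = 5^{2} = 25$)
$173 P = 173 \cdot 25 = 4325$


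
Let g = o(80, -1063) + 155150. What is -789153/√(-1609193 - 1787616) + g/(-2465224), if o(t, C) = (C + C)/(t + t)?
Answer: -12410937/197217920 + 789153*I*√3396809/3396809 ≈ -0.06293 + 428.18*I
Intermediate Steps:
o(t, C) = C/t (o(t, C) = (2*C)/((2*t)) = (2*C)*(1/(2*t)) = C/t)
g = 12410937/80 (g = -1063/80 + 155150 = 12410937/80 ≈ 1.5514e+5)
-789153/√(-1609193 - 1787616) + g/(-2465224) = -789153/√(-1609193 - 1787616) + (12410937/80)/(-2465224) = -789153*(-I*√3396809/3396809) + (12410937/80)*(-1/2465224) = -789153*(-I*√3396809/3396809) - 12410937/197217920 = -(-789153)*I*√3396809/3396809 - 12410937/197217920 = 789153*I*√3396809/3396809 - 12410937/197217920 = -12410937/197217920 + 789153*I*√3396809/3396809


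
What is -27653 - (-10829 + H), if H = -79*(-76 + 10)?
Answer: -22038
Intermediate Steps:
H = 5214 (H = -79*(-66) = 5214)
-27653 - (-10829 + H) = -27653 - (-10829 + 5214) = -27653 - 1*(-5615) = -27653 + 5615 = -22038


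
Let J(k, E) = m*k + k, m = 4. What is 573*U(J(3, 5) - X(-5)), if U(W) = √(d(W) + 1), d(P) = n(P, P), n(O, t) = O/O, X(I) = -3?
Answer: 573*√2 ≈ 810.34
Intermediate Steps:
J(k, E) = 5*k (J(k, E) = 4*k + k = 5*k)
n(O, t) = 1
d(P) = 1
U(W) = √2 (U(W) = √(1 + 1) = √2)
573*U(J(3, 5) - X(-5)) = 573*√2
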